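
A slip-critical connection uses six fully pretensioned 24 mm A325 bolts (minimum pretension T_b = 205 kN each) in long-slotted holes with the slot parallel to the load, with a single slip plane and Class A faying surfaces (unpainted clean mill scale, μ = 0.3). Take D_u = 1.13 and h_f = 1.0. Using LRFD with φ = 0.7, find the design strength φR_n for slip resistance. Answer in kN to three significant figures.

292 kN

R_n = μ · D_u · h_f · T_b · n_s · n_b = 0.3 × 1.13 × 1.0 × 205 × 1 × 6 = 417 kN.
Design strength φR_n = 0.7 × 417 = 292 kN.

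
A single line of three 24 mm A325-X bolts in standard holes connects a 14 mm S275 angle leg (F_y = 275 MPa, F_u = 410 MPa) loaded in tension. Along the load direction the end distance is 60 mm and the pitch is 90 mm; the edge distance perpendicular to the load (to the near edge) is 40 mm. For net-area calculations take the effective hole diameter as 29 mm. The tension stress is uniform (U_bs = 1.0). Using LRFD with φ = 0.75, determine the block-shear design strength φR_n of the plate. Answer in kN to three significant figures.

526 kN

Shear plane L_v = 60 + 2·90 = 240 mm; A_gv = 240 × 14 = 3360 mm².
A_nv = (240 − 2.5·29) × 14 = 2345 mm².
A_nt = (40 − 0.5·29) × 14 = 357 mm².
0.6 F_u A_nv = 576.9 kN; 0.6 F_y A_gv = 554.4 kN → shear yielding governs the shear term.
R_n = 554.4 + 1.0 × 410 × 357 / 1000 = 700.8 kN.
Design strength φR_n = 0.75 × 700.8 = 526 kN.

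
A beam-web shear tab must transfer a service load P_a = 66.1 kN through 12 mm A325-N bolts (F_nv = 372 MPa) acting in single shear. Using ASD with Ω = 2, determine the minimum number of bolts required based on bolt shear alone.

4 bolts

A_b = π·12²/4 = 113.1 mm².
Per-bolt allowable strength R_n/Ω = 372 × 113.1 × 1 / 1000 / 2 = 21.04 kN.
n ≥ 66.1 / 21.04 = 3.142 → use 4 bolts.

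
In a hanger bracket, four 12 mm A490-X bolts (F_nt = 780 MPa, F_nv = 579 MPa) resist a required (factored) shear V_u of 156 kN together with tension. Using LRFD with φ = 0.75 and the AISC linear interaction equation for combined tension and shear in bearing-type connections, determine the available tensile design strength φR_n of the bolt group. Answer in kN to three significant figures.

134 kN

A_b = π·12²/4 = 113.1 mm²; f_rv = 156 × 1000 / (4 × 113.1) = 344.8 MPa.
F'_nt = 1.3 F_nt − (F_nt / φF_nv) f_rv = 1.3·780 − (780/(0.75·579))·344.8 = 394.6 MPa, capped at F_nt → F'_nt = 394.6 MPa.
R_n = F'_nt · A_b · n = 394.6 × 113.1 × 4 / 1000 = 178.5 kN.
Design strength φR_n = 0.75 × 178.5 = 134 kN.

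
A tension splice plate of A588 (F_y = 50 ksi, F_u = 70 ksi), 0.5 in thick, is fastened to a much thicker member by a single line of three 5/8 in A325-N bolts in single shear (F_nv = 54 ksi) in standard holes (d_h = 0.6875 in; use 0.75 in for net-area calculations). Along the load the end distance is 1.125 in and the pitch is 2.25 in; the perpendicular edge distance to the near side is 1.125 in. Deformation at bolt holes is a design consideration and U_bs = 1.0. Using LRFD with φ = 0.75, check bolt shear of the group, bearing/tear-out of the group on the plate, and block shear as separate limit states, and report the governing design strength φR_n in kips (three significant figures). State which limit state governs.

37.3 kips (bolt shear governs)

Bolt shear: A_b = π·0.625²/4 = 0.3068 in²; R_n = 54 × 0.3068 × 3 × 1 = 49.7 kips → 0.75 × 49.7 = 37.3 kips.
Bearing: edge l_c = 0.7812, r_n = 32.81 kips; interior l_c = 1.562, r_n = 52.5 kips; R_n = 32.81 + 2·52.5 = 137.8 kips → 103 kips.
Block shear: A_gv = 2.812, A_nv = 1.875, A_nt = 0.375 in²; R_n = min(0.6F_uA_nv, 0.6F_yA_gv) + U_bs·F_u·A_nt = 105 kips → 78.8 kips.
Bolt shear governs: 37.3 kips.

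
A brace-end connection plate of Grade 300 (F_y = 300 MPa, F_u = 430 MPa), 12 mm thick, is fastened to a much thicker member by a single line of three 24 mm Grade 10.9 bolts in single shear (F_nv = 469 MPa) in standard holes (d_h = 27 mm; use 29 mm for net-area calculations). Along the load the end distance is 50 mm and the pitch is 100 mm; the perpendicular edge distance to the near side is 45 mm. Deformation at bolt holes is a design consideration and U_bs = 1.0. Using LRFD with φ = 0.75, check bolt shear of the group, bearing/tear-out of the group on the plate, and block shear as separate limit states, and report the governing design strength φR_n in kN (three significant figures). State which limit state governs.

477 kN (bolt shear governs)

Bolt shear: A_b = π·24²/4 = 452.4 mm²; R_n = 469 × 452.4 × 3 × 1 / 1000 = 636.5 kN → 0.75 × 636.5 = 477 kN.
Bearing: edge l_c = 36.5, r_n = 226 kN; interior l_c = 73, r_n = 297.2 kN; R_n = 226 + 2·297.2 = 820.4 kN → 615 kN.
Block shear: A_gv = 3000, A_nv = 2130, A_nt = 366 mm²; R_n = min(0.6F_uA_nv, 0.6F_yA_gv) + U_bs·F_u·A_nt = 697.4 kN → 523 kN.
Bolt shear governs: 477 kN.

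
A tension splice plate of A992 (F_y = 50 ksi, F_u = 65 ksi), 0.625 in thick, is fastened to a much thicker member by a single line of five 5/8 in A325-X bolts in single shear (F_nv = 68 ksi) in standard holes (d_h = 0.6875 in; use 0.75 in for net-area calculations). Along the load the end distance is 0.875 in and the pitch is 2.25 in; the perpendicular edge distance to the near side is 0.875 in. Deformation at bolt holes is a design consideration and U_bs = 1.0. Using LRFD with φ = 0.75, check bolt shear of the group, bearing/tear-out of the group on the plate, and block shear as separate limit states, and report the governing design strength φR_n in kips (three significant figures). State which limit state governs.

78.2 kips (bolt shear governs)

Bolt shear: A_b = π·0.625²/4 = 0.3068 in²; R_n = 68 × 0.3068 × 5 × 1 = 104.3 kips → 0.75 × 104.3 = 78.2 kips.
Bearing: edge l_c = 0.5312, r_n = 25.9 kips; interior l_c = 1.562, r_n = 60.94 kips; R_n = 25.9 + 4·60.94 = 269.6 kips → 202 kips.
Block shear: A_gv = 6.172, A_nv = 4.062, A_nt = 0.3125 in²; R_n = min(0.6F_uA_nv, 0.6F_yA_gv) + U_bs·F_u·A_nt = 178.8 kips → 134 kips.
Bolt shear governs: 78.2 kips.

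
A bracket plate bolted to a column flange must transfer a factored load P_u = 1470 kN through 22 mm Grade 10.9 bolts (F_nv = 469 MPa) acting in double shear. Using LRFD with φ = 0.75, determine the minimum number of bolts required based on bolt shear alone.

6 bolts

A_b = π·22²/4 = 380.1 mm².
Per-bolt design strength φR_n = 0.75 × 469 × 380.1 × 2 / 1000 = 267.4 kN.
n ≥ 1470 / 267.4 = 5.497 → use 6 bolts.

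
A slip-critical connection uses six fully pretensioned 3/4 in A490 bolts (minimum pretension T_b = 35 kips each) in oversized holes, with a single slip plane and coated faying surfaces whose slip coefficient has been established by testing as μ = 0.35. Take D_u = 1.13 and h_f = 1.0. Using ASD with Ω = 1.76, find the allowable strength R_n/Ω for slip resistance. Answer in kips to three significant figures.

47.2 kips

R_n = μ · D_u · h_f · T_b · n_s · n_b = 0.35 × 1.13 × 1.0 × 35 × 1 × 6 = 83.05 kips.
Allowable strength R_n/Ω = 83.05 / 1.76 = 47.2 kips.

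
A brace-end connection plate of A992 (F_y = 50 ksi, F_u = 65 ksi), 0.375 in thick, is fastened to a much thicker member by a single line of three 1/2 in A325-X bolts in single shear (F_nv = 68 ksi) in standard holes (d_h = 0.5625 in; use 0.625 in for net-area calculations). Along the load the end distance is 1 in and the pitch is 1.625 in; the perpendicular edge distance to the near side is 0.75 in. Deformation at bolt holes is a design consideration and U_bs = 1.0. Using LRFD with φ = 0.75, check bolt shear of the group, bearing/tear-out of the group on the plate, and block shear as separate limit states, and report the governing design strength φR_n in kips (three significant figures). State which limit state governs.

30 kips (bolt shear governs)

Bolt shear: A_b = π·0.5²/4 = 0.1963 in²; R_n = 68 × 0.1963 × 3 × 1 = 40.06 kips → 0.75 × 40.06 = 30 kips.
Bearing: edge l_c = 0.7188, r_n = 21.02 kips; interior l_c = 1.062, r_n = 29.25 kips; R_n = 21.02 + 2·29.25 = 79.52 kips → 59.6 kips.
Block shear: A_gv = 1.594, A_nv = 1.008, A_nt = 0.1641 in²; R_n = min(0.6F_uA_nv, 0.6F_yA_gv) + U_bs·F_u·A_nt = 49.97 kips → 37.5 kips.
Bolt shear governs: 30 kips.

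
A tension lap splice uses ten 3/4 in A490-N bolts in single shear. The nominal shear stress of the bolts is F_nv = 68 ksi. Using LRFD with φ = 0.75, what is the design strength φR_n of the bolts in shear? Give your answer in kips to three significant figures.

225 kips

A_b = π × 0.75² / 4 = 0.4418 in².
R_n = F_nv · A_b · n · n_s = 68 × 0.4418 × 10 × 1 = 300.4 kips.
Design strength φR_n = 0.75 × 300.4 = 225 kips.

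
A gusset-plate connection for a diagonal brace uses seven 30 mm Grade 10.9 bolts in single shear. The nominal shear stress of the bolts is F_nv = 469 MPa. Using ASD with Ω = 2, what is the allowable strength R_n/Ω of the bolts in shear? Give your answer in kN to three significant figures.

A_b = π × 30² / 4 = 706.9 mm².
R_n = F_nv · A_b · n · n_s = 469 × 706.9 × 7 × 1 / 1000 = 2321 kN.
Allowable strength R_n/Ω = 2321 / 2 = 1160 kN.

1160 kN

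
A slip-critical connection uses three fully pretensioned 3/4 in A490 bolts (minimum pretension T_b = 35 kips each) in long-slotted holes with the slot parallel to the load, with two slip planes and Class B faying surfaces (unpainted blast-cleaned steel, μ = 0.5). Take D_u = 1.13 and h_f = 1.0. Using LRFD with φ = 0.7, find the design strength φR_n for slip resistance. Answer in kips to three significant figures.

83.1 kips

R_n = μ · D_u · h_f · T_b · n_s · n_b = 0.5 × 1.13 × 1.0 × 35 × 2 × 3 = 118.6 kips.
Design strength φR_n = 0.7 × 118.6 = 83.1 kips.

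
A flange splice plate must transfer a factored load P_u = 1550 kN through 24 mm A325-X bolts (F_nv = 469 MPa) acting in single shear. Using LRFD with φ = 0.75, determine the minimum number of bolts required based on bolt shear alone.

10 bolts

A_b = π·24²/4 = 452.4 mm².
Per-bolt design strength φR_n = 0.75 × 469 × 452.4 × 1 / 1000 = 159.1 kN.
n ≥ 1550 / 159.1 = 9.741 → use 10 bolts.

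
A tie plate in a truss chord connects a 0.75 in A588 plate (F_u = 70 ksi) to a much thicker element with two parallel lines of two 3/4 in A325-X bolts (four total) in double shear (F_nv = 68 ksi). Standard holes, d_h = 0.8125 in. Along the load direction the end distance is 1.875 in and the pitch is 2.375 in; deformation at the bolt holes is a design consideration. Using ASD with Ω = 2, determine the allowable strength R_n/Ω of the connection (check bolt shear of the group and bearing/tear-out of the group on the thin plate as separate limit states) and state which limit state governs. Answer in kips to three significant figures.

120 kips (bolt shear governs)

Bolt shear: A_b = π·0.75²/4 = 0.4418 in²; R_n = 68 × 0.4418 × 4 × 2 = 240.3 kips → 240.3 / 2 = 120 kips.
Bearing (1.2 l_c t F_u ≤ 2.4 d t F_u): upper limit = 2.4·0.75·0.75·70 = 94.5 kips.
  Edge l_c = 1.875 − 0.8125/2 = 1.469 → r_n = 92.53 kips; interior l_c = 2.375 − 0.8125 = 1.562 → r_n = 94.5 kips.
  R_n,bearing = 2·92.53 + 2·94.5 = 374.1 kips → 374.1 / 2 = 187 kips.
Bolt shear governs: 120 kips.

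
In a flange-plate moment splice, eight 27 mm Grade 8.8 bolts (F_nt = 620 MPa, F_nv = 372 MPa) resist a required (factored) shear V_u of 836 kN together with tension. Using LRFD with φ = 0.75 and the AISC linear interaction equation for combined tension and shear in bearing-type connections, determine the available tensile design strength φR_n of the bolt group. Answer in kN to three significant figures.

A_b = π·27²/4 = 572.6 mm²; f_rv = 836 × 1000 / (8 × 572.6) = 182.5 MPa.
F'_nt = 1.3 F_nt − (F_nt / φF_nv) f_rv = 1.3·620 − (620/(0.75·372))·182.5 = 400.4 MPa, capped at F_nt → F'_nt = 400.4 MPa.
R_n = F'_nt · A_b · n = 400.4 × 572.6 × 8 / 1000 = 1834 kN.
Design strength φR_n = 0.75 × 1834 = 1380 kN.

1380 kN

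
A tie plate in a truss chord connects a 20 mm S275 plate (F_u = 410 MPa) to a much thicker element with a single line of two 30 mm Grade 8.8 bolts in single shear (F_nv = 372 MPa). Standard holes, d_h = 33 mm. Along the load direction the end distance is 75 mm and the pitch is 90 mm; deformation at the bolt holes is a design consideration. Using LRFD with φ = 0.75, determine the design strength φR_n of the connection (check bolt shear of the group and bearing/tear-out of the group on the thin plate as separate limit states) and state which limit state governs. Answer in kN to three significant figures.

Bolt shear: A_b = π·30²/4 = 706.9 mm²; R_n = 372 × 706.9 × 2 × 1 / 1000 = 525.9 kN → 0.75 × 525.9 = 394 kN.
Bearing (1.2 l_c t F_u ≤ 2.4 d t F_u): upper limit = 2.4·30·20·410 / 1000 = 590.4 kN.
  Edge l_c = 75 − 33/2 = 58.5 → r_n = 575.6 kN; interior l_c = 90 − 33 = 57 → r_n = 560.9 kN.
  R_n,bearing = 1·575.6 + 1·560.9 = 1137 kN → 0.75 × 1137 = 852 kN.
Bolt shear governs: 394 kN.

394 kN (bolt shear governs)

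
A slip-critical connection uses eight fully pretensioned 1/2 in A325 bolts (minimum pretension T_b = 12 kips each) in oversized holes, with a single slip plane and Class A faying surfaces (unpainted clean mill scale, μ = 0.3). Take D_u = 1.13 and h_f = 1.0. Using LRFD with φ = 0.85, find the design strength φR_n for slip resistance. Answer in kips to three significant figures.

R_n = μ · D_u · h_f · T_b · n_s · n_b = 0.3 × 1.13 × 1.0 × 12 × 1 × 8 = 32.54 kips.
Design strength φR_n = 0.85 × 32.54 = 27.7 kips.

27.7 kips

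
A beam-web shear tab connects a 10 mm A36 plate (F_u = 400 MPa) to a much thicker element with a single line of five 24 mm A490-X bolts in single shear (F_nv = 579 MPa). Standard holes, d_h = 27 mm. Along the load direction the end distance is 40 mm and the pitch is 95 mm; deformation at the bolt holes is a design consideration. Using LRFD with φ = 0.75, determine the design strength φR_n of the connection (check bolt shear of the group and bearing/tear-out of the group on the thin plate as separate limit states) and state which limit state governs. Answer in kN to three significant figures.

Bolt shear: A_b = π·24²/4 = 452.4 mm²; R_n = 579 × 452.4 × 5 × 1 / 1000 = 1310 kN → 0.75 × 1310 = 982 kN.
Bearing (1.2 l_c t F_u ≤ 2.4 d t F_u): upper limit = 2.4·24·10·400 / 1000 = 230.4 kN.
  Edge l_c = 40 − 27/2 = 26.5 → r_n = 127.2 kN; interior l_c = 95 − 27 = 68 → r_n = 230.4 kN.
  R_n,bearing = 1·127.2 + 4·230.4 = 1049 kN → 0.75 × 1049 = 787 kN.
Bearing governs: 787 kN.

787 kN (bearing governs)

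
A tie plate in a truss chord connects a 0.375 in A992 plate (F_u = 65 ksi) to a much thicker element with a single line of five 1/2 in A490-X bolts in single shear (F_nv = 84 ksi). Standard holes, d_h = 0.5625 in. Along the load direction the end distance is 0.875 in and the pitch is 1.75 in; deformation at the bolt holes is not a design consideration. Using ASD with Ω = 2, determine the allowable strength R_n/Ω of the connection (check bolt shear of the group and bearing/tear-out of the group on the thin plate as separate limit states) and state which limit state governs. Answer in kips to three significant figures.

Bolt shear: A_b = π·0.5²/4 = 0.1963 in²; R_n = 84 × 0.1963 × 5 × 1 = 82.47 kips → 82.47 / 2 = 41.2 kips.
Bearing (1.5 l_c t F_u ≤ 3.0 d t F_u): upper limit = 3.0·0.5·0.375·65 = 36.56 kips.
  Edge l_c = 0.875 − 0.5625/2 = 0.5938 → r_n = 21.71 kips; interior l_c = 1.75 − 0.5625 = 1.188 → r_n = 36.56 kips.
  R_n,bearing = 1·21.71 + 4·36.56 = 168 kips → 168 / 2 = 84 kips.
Bolt shear governs: 41.2 kips.

41.2 kips (bolt shear governs)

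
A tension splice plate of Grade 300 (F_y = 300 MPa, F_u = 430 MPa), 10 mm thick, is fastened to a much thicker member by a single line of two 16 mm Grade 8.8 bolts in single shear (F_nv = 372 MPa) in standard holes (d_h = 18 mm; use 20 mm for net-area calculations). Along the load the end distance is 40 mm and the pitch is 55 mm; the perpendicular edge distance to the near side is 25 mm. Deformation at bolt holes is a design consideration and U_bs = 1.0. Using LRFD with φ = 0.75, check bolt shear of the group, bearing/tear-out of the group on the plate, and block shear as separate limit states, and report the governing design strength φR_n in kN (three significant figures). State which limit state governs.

Bolt shear: A_b = π·16²/4 = 201.1 mm²; R_n = 372 × 201.1 × 2 × 1 / 1000 = 149.6 kN → 0.75 × 149.6 = 112 kN.
Bearing: edge l_c = 31, r_n = 160 kN; interior l_c = 37, r_n = 165.1 kN; R_n = 160 + 1·165.1 = 325.1 kN → 244 kN.
Block shear: A_gv = 950, A_nv = 650, A_nt = 150 mm²; R_n = min(0.6F_uA_nv, 0.6F_yA_gv) + U_bs·F_u·A_nt = 232.2 kN → 174 kN.
Bolt shear governs: 112 kN.

112 kN (bolt shear governs)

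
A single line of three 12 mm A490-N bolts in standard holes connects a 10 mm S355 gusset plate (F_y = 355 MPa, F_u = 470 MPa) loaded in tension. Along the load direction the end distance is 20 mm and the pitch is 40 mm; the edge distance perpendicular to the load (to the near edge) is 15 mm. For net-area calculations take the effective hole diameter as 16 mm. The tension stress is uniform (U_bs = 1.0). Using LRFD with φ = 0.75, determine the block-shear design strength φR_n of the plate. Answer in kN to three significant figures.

152 kN

Shear plane L_v = 20 + 2·40 = 100 mm; A_gv = 100 × 10 = 1000 mm².
A_nv = (100 − 2.5·16) × 10 = 600 mm².
A_nt = (15 − 0.5·16) × 10 = 70 mm².
0.6 F_u A_nv = 169.2 kN; 0.6 F_y A_gv = 213 kN → shear rupture governs the shear term.
R_n = 169.2 + 1.0 × 470 × 70 / 1000 = 202.1 kN.
Design strength φR_n = 0.75 × 202.1 = 152 kN.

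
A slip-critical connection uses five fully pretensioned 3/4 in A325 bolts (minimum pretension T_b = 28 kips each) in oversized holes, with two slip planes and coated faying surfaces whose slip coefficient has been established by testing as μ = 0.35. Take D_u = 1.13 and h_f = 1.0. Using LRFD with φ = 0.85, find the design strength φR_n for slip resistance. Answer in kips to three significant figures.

94.1 kips

R_n = μ · D_u · h_f · T_b · n_s · n_b = 0.35 × 1.13 × 1.0 × 28 × 2 × 5 = 110.7 kips.
Design strength φR_n = 0.85 × 110.7 = 94.1 kips.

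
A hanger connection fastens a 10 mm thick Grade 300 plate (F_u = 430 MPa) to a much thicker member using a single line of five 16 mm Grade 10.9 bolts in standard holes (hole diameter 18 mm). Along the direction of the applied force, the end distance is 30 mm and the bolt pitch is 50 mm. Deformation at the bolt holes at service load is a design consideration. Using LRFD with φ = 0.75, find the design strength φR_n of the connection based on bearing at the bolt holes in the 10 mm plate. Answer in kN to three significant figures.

Per bolt r_n = 1.2 l_c t F_u ≤ 2.4 d t F_u; upper limit = 2.4 × 16 × 10 × 430 / 1000 = 165.1 kN.
Edge bolt: l_c = 30 − 18/2 = 21 mm → 1.2 × 21 × 10 × 430 / 1000 = 108.4 → r_n = 108.4 kN.
Interior bolts: l_c = 50 − 18 = 32 mm → 1.2 × 32 × 10 × 430 / 1000 = 165.1 → r_n = 165.1 kN.
R_n = 1 × 108.4 + 4 × 165.1 = 768.8 kN.
Design strength φR_n = 0.75 × 768.8 = 577 kN.

577 kN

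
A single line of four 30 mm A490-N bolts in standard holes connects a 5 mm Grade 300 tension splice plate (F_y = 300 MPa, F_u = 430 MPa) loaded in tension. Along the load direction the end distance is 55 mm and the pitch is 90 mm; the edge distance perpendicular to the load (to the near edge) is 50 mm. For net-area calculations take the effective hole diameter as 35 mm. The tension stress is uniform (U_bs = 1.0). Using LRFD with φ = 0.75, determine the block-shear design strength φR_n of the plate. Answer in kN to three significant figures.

Shear plane L_v = 55 + 3·90 = 325 mm; A_gv = 325 × 5 = 1625 mm².
A_nv = (325 − 3.5·35) × 5 = 1012 mm².
A_nt = (50 − 0.5·35) × 5 = 162.5 mm².
0.6 F_u A_nv = 261.2 kN; 0.6 F_y A_gv = 292.5 kN → shear rupture governs the shear term.
R_n = 261.2 + 1.0 × 430 × 162.5 / 1000 = 331.1 kN.
Design strength φR_n = 0.75 × 331.1 = 248 kN.

248 kN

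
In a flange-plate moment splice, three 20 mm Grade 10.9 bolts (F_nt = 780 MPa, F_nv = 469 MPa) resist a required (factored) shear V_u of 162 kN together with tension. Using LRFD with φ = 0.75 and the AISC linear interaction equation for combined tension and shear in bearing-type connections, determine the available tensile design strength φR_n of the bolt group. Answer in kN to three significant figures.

A_b = π·20²/4 = 314.2 mm²; f_rv = 162 × 1000 / (3 × 314.2) = 171.9 MPa.
F'_nt = 1.3 F_nt − (F_nt / φF_nv) f_rv = 1.3·780 − (780/(0.75·469))·171.9 = 632.8 MPa, capped at F_nt → F'_nt = 632.8 MPa.
R_n = F'_nt · A_b · n = 632.8 × 314.2 × 3 / 1000 = 596.4 kN.
Design strength φR_n = 0.75 × 596.4 = 447 kN.

447 kN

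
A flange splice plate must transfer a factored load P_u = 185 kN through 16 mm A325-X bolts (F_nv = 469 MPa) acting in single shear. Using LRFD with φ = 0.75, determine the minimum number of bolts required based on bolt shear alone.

3 bolts

A_b = π·16²/4 = 201.1 mm².
Per-bolt design strength φR_n = 0.75 × 469 × 201.1 × 1 / 1000 = 70.72 kN.
n ≥ 185 / 70.72 = 2.616 → use 3 bolts.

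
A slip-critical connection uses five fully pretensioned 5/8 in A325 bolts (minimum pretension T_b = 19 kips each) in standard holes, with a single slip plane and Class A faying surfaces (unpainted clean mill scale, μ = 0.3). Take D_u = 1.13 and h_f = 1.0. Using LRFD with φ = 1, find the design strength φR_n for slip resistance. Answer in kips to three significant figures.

32.2 kips

R_n = μ · D_u · h_f · T_b · n_s · n_b = 0.3 × 1.13 × 1.0 × 19 × 1 × 5 = 32.2 kips.
Design strength φR_n = 1 × 32.2 = 32.2 kips.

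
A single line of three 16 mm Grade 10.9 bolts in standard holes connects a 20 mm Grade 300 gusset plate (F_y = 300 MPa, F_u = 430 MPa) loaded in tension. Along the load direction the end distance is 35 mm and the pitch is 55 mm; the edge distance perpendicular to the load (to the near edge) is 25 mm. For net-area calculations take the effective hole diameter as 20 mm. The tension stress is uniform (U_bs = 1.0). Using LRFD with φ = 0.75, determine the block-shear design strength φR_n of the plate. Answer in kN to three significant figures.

Shear plane L_v = 35 + 2·55 = 145 mm; A_gv = 145 × 20 = 2900 mm².
A_nv = (145 − 2.5·20) × 20 = 1900 mm².
A_nt = (25 − 0.5·20) × 20 = 300 mm².
0.6 F_u A_nv = 490.2 kN; 0.6 F_y A_gv = 522 kN → shear rupture governs the shear term.
R_n = 490.2 + 1.0 × 430 × 300 / 1000 = 619.2 kN.
Design strength φR_n = 0.75 × 619.2 = 464 kN.

464 kN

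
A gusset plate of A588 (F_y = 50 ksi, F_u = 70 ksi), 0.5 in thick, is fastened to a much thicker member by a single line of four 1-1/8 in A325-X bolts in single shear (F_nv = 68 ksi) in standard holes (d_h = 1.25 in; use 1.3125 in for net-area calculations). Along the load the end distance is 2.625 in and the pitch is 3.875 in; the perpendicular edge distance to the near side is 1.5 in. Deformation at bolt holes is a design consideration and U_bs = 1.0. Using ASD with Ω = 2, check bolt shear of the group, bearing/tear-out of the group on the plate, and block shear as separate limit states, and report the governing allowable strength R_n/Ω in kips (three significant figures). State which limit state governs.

Bolt shear: A_b = π·1.125²/4 = 0.994 in²; R_n = 68 × 0.994 × 4 × 1 = 270.4 kips → 270.4 / 2 = 135 kips.
Bearing: edge l_c = 2, r_n = 84 kips; interior l_c = 2.625, r_n = 94.5 kips; R_n = 84 + 3·94.5 = 367.5 kips → 184 kips.
Block shear: A_gv = 7.125, A_nv = 4.828, A_nt = 0.4219 in²; R_n = min(0.6F_uA_nv, 0.6F_yA_gv) + U_bs·F_u·A_nt = 232.3 kips → 116 kips.
Block shear governs: 116 kips.

116 kips (block shear governs)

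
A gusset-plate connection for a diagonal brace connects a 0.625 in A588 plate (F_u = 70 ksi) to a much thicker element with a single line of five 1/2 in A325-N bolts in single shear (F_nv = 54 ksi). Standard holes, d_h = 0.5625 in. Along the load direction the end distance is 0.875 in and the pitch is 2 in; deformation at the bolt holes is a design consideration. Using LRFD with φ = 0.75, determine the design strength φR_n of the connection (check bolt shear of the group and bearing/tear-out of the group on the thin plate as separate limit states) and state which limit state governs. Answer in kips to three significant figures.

Bolt shear: A_b = π·0.5²/4 = 0.1963 in²; R_n = 54 × 0.1963 × 5 × 1 = 53.01 kips → 0.75 × 53.01 = 39.8 kips.
Bearing (1.2 l_c t F_u ≤ 2.4 d t F_u): upper limit = 2.4·0.5·0.625·70 = 52.5 kips.
  Edge l_c = 0.875 − 0.5625/2 = 0.5938 → r_n = 31.17 kips; interior l_c = 2 − 0.5625 = 1.438 → r_n = 52.5 kips.
  R_n,bearing = 1·31.17 + 4·52.5 = 241.2 kips → 0.75 × 241.2 = 181 kips.
Bolt shear governs: 39.8 kips.

39.8 kips (bolt shear governs)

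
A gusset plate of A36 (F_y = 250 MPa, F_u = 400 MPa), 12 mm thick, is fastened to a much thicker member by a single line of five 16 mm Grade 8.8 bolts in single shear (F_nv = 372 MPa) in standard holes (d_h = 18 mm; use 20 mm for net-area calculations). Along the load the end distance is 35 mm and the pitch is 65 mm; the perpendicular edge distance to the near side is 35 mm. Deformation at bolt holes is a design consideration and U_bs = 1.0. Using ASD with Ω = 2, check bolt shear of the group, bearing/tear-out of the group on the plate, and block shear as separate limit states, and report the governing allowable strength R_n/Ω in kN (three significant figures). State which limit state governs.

187 kN (bolt shear governs)

Bolt shear: A_b = π·16²/4 = 201.1 mm²; R_n = 372 × 201.1 × 5 × 1 / 1000 = 374 kN → 374 / 2 = 187 kN.
Bearing: edge l_c = 26, r_n = 149.8 kN; interior l_c = 47, r_n = 184.3 kN; R_n = 149.8 + 4·184.3 = 887 kN → 444 kN.
Block shear: A_gv = 3540, A_nv = 2460, A_nt = 300 mm²; R_n = min(0.6F_uA_nv, 0.6F_yA_gv) + U_bs·F_u·A_nt = 651 kN → 326 kN.
Bolt shear governs: 187 kN.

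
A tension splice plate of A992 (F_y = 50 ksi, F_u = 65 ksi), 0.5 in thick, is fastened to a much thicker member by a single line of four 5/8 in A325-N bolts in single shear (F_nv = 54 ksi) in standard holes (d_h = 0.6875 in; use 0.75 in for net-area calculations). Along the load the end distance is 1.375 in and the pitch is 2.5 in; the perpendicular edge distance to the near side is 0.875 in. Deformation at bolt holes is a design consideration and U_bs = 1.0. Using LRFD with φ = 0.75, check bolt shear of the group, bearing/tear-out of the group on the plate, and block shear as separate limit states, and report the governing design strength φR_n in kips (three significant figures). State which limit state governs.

Bolt shear: A_b = π·0.625²/4 = 0.3068 in²; R_n = 54 × 0.3068 × 4 × 1 = 66.27 kips → 0.75 × 66.27 = 49.7 kips.
Bearing: edge l_c = 1.031, r_n = 40.22 kips; interior l_c = 1.812, r_n = 48.75 kips; R_n = 40.22 + 3·48.75 = 186.5 kips → 140 kips.
Block shear: A_gv = 4.438, A_nv = 3.125, A_nt = 0.25 in²; R_n = min(0.6F_uA_nv, 0.6F_yA_gv) + U_bs·F_u·A_nt = 138.1 kips → 104 kips.
Bolt shear governs: 49.7 kips.

49.7 kips (bolt shear governs)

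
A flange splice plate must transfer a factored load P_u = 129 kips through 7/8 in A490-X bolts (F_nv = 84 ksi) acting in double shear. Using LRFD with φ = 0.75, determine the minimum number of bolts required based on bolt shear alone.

2 bolts

A_b = π·0.875²/4 = 0.6013 in².
Per-bolt design strength φR_n = 0.75 × 84 × 0.6013 × 2 = 75.77 kips.
n ≥ 129 / 75.77 = 1.703 → use 2 bolts.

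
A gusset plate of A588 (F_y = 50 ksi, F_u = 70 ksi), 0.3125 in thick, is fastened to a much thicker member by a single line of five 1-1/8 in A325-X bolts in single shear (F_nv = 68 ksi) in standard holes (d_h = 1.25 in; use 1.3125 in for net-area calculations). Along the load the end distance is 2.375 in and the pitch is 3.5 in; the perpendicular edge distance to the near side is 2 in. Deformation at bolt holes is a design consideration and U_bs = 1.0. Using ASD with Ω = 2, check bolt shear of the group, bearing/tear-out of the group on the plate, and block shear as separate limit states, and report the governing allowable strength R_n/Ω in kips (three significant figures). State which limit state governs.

Bolt shear: A_b = π·1.125²/4 = 0.994 in²; R_n = 68 × 0.994 × 5 × 1 = 338 kips → 338 / 2 = 169 kips.
Bearing: edge l_c = 1.75, r_n = 45.94 kips; interior l_c = 2.25, r_n = 59.06 kips; R_n = 45.94 + 4·59.06 = 282.2 kips → 141 kips.
Block shear: A_gv = 5.117, A_nv = 3.271, A_nt = 0.4199 in²; R_n = min(0.6F_uA_nv, 0.6F_yA_gv) + U_bs·F_u·A_nt = 166.8 kips → 83.4 kips.
Block shear governs: 83.4 kips.

83.4 kips (block shear governs)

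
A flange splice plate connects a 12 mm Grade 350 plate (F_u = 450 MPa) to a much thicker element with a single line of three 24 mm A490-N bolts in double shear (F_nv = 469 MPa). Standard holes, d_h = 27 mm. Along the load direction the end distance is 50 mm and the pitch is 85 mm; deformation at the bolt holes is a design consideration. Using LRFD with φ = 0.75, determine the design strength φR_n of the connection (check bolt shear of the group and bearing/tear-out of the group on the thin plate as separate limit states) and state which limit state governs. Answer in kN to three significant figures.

644 kN (bearing governs)

Bolt shear: A_b = π·24²/4 = 452.4 mm²; R_n = 469 × 452.4 × 3 × 2 / 1000 = 1273 kN → 0.75 × 1273 = 955 kN.
Bearing (1.2 l_c t F_u ≤ 2.4 d t F_u): upper limit = 2.4·24·12·450 / 1000 = 311 kN.
  Edge l_c = 50 − 27/2 = 36.5 → r_n = 236.5 kN; interior l_c = 85 − 27 = 58 → r_n = 311 kN.
  R_n,bearing = 1·236.5 + 2·311 = 858.6 kN → 0.75 × 858.6 = 644 kN.
Bearing governs: 644 kN.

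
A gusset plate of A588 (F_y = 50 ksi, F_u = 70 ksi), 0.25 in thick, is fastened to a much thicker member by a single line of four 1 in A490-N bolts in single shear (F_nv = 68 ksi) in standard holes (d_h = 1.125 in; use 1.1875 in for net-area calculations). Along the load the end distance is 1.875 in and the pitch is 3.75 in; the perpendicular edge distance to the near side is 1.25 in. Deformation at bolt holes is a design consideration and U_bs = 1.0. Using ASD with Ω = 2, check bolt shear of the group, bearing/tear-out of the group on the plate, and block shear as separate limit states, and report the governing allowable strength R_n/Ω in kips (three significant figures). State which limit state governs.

52.8 kips (block shear governs)

Bolt shear: A_b = π·1²/4 = 0.7854 in²; R_n = 68 × 0.7854 × 4 × 1 = 213.6 kips → 213.6 / 2 = 107 kips.
Bearing: edge l_c = 1.312, r_n = 27.56 kips; interior l_c = 2.625, r_n = 42 kips; R_n = 27.56 + 3·42 = 153.6 kips → 76.8 kips.
Block shear: A_gv = 3.281, A_nv = 2.242, A_nt = 0.1641 in²; R_n = min(0.6F_uA_nv, 0.6F_yA_gv) + U_bs·F_u·A_nt = 105.7 kips → 52.8 kips.
Block shear governs: 52.8 kips.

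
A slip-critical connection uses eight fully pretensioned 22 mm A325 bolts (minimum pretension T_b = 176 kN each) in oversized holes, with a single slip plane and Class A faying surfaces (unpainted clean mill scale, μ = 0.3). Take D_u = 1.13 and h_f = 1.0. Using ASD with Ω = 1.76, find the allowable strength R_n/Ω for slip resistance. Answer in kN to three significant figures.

R_n = μ · D_u · h_f · T_b · n_s · n_b = 0.3 × 1.13 × 1.0 × 176 × 1 × 8 = 477.3 kN.
Allowable strength R_n/Ω = 477.3 / 1.76 = 271 kN.

271 kN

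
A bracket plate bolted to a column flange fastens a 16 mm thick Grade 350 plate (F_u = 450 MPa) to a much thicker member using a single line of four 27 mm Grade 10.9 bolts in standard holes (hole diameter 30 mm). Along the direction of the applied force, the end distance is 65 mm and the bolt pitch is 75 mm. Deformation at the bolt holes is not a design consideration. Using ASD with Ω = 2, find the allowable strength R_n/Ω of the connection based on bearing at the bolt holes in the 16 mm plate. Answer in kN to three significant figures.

Per bolt r_n = 1.5 l_c t F_u ≤ 3.0 d t F_u; upper limit = 3.0 × 27 × 16 × 450 / 1000 = 583.2 kN.
Edge bolt: l_c = 65 − 30/2 = 50 mm → 1.5 × 50 × 16 × 450 / 1000 = 540 → r_n = 540 kN.
Interior bolts: l_c = 75 − 30 = 45 mm → 1.5 × 45 × 16 × 450 / 1000 = 486 → r_n = 486 kN.
R_n = 1 × 540 + 3 × 486 = 1998 kN.
Allowable strength R_n/Ω = 1998 / 2 = 999 kN.

999 kN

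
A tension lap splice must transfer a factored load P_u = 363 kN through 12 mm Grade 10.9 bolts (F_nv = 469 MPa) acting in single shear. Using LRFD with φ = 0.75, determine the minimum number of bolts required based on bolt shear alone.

A_b = π·12²/4 = 113.1 mm².
Per-bolt design strength φR_n = 0.75 × 469 × 113.1 × 1 / 1000 = 39.78 kN.
n ≥ 363 / 39.78 = 9.125 → use 10 bolts.

10 bolts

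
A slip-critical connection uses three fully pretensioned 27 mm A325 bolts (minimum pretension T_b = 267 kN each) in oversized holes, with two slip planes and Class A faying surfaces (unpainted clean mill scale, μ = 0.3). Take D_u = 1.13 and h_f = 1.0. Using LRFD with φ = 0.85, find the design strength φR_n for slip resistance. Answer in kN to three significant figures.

R_n = μ · D_u · h_f · T_b · n_s · n_b = 0.3 × 1.13 × 1.0 × 267 × 2 × 3 = 543.1 kN.
Design strength φR_n = 0.85 × 543.1 = 462 kN.

462 kN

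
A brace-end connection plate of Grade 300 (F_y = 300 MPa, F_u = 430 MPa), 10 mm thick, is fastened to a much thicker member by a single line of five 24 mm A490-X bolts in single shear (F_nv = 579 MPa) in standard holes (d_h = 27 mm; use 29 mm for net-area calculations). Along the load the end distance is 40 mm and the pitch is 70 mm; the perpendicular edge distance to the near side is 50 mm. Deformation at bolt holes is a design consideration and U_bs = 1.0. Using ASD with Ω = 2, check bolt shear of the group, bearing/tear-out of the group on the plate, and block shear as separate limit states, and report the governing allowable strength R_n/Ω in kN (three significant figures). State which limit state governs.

321 kN (block shear governs)

Bolt shear: A_b = π·24²/4 = 452.4 mm²; R_n = 579 × 452.4 × 5 × 1 / 1000 = 1310 kN → 1310 / 2 = 655 kN.
Bearing: edge l_c = 26.5, r_n = 136.7 kN; interior l_c = 43, r_n = 221.9 kN; R_n = 136.7 + 4·221.9 = 1024 kN → 512 kN.
Block shear: A_gv = 3200, A_nv = 1895, A_nt = 355 mm²; R_n = min(0.6F_uA_nv, 0.6F_yA_gv) + U_bs·F_u·A_nt = 641.6 kN → 321 kN.
Block shear governs: 321 kN.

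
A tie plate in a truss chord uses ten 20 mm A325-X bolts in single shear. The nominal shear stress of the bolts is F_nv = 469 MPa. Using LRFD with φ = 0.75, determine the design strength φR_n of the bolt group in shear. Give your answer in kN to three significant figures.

A_b = π × 20² / 4 = 314.2 mm².
R_n = F_nv · A_b · n · n_s = 469 × 314.2 × 10 × 1 / 1000 = 1473 kN.
Design strength φR_n = 0.75 × 1473 = 1110 kN.

1110 kN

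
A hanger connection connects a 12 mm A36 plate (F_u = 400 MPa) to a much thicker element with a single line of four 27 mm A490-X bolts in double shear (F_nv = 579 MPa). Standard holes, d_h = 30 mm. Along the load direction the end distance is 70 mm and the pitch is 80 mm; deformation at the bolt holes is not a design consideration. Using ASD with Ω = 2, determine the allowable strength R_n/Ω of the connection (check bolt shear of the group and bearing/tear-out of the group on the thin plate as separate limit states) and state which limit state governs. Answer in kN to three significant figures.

734 kN (bearing governs)

Bolt shear: A_b = π·27²/4 = 572.6 mm²; R_n = 579 × 572.6 × 4 × 2 / 1000 = 2652 kN → 2652 / 2 = 1330 kN.
Bearing (1.5 l_c t F_u ≤ 3.0 d t F_u): upper limit = 3.0·27·12·400 / 1000 = 388.8 kN.
  Edge l_c = 70 − 30/2 = 55 → r_n = 388.8 kN; interior l_c = 80 − 30 = 50 → r_n = 360 kN.
  R_n,bearing = 1·388.8 + 3·360 = 1469 kN → 1469 / 2 = 734 kN.
Bearing governs: 734 kN.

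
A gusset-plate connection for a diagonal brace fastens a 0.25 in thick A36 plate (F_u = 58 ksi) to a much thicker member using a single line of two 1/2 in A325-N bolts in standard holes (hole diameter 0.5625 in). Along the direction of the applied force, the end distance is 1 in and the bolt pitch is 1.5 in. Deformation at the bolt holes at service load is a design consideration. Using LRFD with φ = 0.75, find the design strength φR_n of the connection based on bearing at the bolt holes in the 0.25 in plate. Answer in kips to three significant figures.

Per bolt r_n = 1.2 l_c t F_u ≤ 2.4 d t F_u; upper limit = 2.4 × 0.5 × 0.25 × 58 = 17.4 kips.
Edge bolt: l_c = 1 − 0.5625/2 = 0.7188 in → 1.2 × 0.7188 × 0.25 × 58 = 12.51 → r_n = 12.51 kips.
Interior bolts: l_c = 1.5 − 0.5625 = 0.9375 in → 1.2 × 0.9375 × 0.25 × 58 = 16.31 → r_n = 16.31 kips.
R_n = 1 × 12.51 + 1 × 16.31 = 28.82 kips.
Design strength φR_n = 0.75 × 28.82 = 21.6 kips.

21.6 kips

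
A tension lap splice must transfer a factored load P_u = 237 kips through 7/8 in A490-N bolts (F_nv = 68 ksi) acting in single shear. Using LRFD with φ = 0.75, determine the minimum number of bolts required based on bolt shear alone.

8 bolts

A_b = π·0.875²/4 = 0.6013 in².
Per-bolt design strength φR_n = 0.75 × 68 × 0.6013 × 1 = 30.67 kips.
n ≥ 237 / 30.67 = 7.728 → use 8 bolts.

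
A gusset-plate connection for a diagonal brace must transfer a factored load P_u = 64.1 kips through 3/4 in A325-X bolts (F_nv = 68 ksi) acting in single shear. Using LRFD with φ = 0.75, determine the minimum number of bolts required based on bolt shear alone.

A_b = π·0.75²/4 = 0.4418 in².
Per-bolt design strength φR_n = 0.75 × 68 × 0.4418 × 1 = 22.53 kips.
n ≥ 64.1 / 22.53 = 2.845 → use 3 bolts.

3 bolts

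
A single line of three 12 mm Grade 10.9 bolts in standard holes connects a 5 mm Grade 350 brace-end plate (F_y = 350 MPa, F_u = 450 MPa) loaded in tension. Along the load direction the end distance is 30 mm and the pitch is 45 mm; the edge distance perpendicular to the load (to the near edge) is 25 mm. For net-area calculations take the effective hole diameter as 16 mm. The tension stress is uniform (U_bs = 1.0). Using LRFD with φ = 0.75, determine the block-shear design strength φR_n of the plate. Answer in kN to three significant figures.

Shear plane L_v = 30 + 2·45 = 120 mm; A_gv = 120 × 5 = 600 mm².
A_nv = (120 − 2.5·16) × 5 = 400 mm².
A_nt = (25 − 0.5·16) × 5 = 85 mm².
0.6 F_u A_nv = 108 kN; 0.6 F_y A_gv = 126 kN → shear rupture governs the shear term.
R_n = 108 + 1.0 × 450 × 85 / 1000 = 146.2 kN.
Design strength φR_n = 0.75 × 146.2 = 110 kN.

110 kN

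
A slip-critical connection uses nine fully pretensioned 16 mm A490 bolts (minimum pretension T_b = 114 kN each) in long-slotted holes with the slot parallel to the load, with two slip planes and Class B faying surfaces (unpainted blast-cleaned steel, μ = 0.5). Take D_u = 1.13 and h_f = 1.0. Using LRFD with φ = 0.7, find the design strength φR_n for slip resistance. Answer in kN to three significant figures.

R_n = μ · D_u · h_f · T_b · n_s · n_b = 0.5 × 1.13 × 1.0 × 114 × 2 × 9 = 1159 kN.
Design strength φR_n = 0.7 × 1159 = 812 kN.

812 kN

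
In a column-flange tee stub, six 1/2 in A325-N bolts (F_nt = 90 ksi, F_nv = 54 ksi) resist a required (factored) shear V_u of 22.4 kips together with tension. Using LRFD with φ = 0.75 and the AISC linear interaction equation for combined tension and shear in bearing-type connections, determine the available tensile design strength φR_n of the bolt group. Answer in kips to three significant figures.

A_b = π·0.5²/4 = 0.1963 in²; f_rv = 22.4 / (6 × 0.1963) = 19.01 ksi.
F'_nt = 1.3 F_nt − (F_nt / φF_nv) f_rv = 1.3·90 − (90/(0.75·54))·19.01 = 74.75 ksi, capped at F_nt → F'_nt = 74.75 ksi.
R_n = F'_nt · A_b · n = 74.75 × 0.1963 × 6 = 88.06 kips.
Design strength φR_n = 0.75 × 88.06 = 66 kips.

66 kips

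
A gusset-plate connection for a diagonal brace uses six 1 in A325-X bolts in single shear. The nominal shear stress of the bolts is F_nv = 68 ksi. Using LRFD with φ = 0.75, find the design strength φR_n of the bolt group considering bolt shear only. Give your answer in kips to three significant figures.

240 kips

A_b = π × 1² / 4 = 0.7854 in².
R_n = F_nv · A_b · n · n_s = 68 × 0.7854 × 6 × 1 = 320.4 kips.
Design strength φR_n = 0.75 × 320.4 = 240 kips.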